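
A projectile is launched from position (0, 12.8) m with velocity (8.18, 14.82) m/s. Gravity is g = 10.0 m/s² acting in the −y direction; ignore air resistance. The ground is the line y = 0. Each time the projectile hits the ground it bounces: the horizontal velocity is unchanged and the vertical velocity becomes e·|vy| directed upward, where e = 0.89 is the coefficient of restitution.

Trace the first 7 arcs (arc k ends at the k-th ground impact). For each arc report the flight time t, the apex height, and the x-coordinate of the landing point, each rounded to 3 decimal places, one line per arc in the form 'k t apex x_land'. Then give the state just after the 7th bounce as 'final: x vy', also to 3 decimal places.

Arc 1: start y=12.800, vy=14.820 → t=3.663, apex=23.782, x_land=29.963, impact vy=-21.809
  bounce: vy ← 0.89·21.809 = 19.410
Arc 2: start y=0.000, vy=19.410 → t=3.882, apex=18.837, x_land=61.717, impact vy=-19.410
  bounce: vy ← 0.89·19.410 = 17.275
Arc 3: start y=0.000, vy=17.275 → t=3.455, apex=14.921, x_land=89.979, impact vy=-17.275
  bounce: vy ← 0.89·17.275 = 15.375
Arc 4: start y=0.000, vy=15.375 → t=3.075, apex=11.819, x_land=115.132, impact vy=-15.375
  bounce: vy ← 0.89·15.375 = 13.683
Arc 5: start y=0.000, vy=13.683 → t=2.737, apex=9.362, x_land=137.518, impact vy=-13.683
  bounce: vy ← 0.89·13.683 = 12.178
Arc 6: start y=0.000, vy=12.178 → t=2.436, apex=7.416, x_land=157.442, impact vy=-12.178
  bounce: vy ← 0.89·12.178 = 10.839
Arc 7: start y=0.000, vy=10.839 → t=2.168, apex=5.874, x_land=175.174, impact vy=-10.839
  bounce: vy ← 0.89·10.839 = 9.646

1 3.663 23.782 29.963
2 3.882 18.837 61.717
3 3.455 14.921 89.979
4 3.075 11.819 115.132
5 2.737 9.362 137.518
6 2.436 7.416 157.442
7 2.168 5.874 175.174
final: 175.174 9.646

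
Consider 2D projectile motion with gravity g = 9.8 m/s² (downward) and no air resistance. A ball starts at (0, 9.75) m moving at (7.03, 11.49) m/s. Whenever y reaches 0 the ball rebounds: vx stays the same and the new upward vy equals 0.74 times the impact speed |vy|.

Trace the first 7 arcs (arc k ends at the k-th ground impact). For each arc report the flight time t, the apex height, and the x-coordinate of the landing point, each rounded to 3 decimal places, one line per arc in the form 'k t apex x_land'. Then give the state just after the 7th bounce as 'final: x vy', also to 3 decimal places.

Arc 1: start y=9.750, vy=11.490 → t=3.007, apex=16.486, x_land=21.137, impact vy=-17.976
  bounce: vy ← 0.74·17.976 = 13.302
Arc 2: start y=0.000, vy=13.302 → t=2.715, apex=9.028, x_land=40.221, impact vy=-13.302
  bounce: vy ← 0.74·13.302 = 9.843
Arc 3: start y=0.000, vy=9.843 → t=2.009, apex=4.944, x_land=54.343, impact vy=-9.843
  bounce: vy ← 0.74·9.843 = 7.284
Arc 4: start y=0.000, vy=7.284 → t=1.487, apex=2.707, x_land=64.794, impact vy=-7.284
  bounce: vy ← 0.74·7.284 = 5.390
Arc 5: start y=0.000, vy=5.390 → t=1.100, apex=1.482, x_land=72.527, impact vy=-5.390
  bounce: vy ← 0.74·5.390 = 3.989
Arc 6: start y=0.000, vy=3.989 → t=0.814, apex=0.812, x_land=78.250, impact vy=-3.989
  bounce: vy ← 0.74·3.989 = 2.952
Arc 7: start y=0.000, vy=2.952 → t=0.602, apex=0.445, x_land=82.485, impact vy=-2.952
  bounce: vy ← 0.74·2.952 = 2.184

1 3.007 16.486 21.137
2 2.715 9.028 40.221
3 2.009 4.944 54.343
4 1.487 2.707 64.794
5 1.100 1.482 72.527
6 0.814 0.812 78.250
7 0.602 0.445 82.485
final: 82.485 2.184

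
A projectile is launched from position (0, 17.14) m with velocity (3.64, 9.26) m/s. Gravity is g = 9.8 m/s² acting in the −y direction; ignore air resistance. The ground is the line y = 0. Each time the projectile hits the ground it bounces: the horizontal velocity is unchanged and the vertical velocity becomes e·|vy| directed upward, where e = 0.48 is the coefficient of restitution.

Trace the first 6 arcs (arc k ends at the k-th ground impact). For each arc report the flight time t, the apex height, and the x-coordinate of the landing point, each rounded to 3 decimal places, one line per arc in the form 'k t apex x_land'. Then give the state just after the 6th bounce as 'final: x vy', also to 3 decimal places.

Arc 1: start y=17.140, vy=9.260 → t=3.040, apex=21.515, x_land=11.067, impact vy=-20.535
  bounce: vy ← 0.48·20.535 = 9.857
Arc 2: start y=0.000, vy=9.857 → t=2.012, apex=4.957, x_land=18.389, impact vy=-9.857
  bounce: vy ← 0.48·9.857 = 4.731
Arc 3: start y=0.000, vy=4.731 → t=0.966, apex=1.142, x_land=21.904, impact vy=-4.731
  bounce: vy ← 0.48·4.731 = 2.271
Arc 4: start y=0.000, vy=2.271 → t=0.463, apex=0.263, x_land=23.591, impact vy=-2.271
  bounce: vy ← 0.48·2.271 = 1.090
Arc 5: start y=0.000, vy=1.090 → t=0.222, apex=0.061, x_land=24.401, impact vy=-1.090
  bounce: vy ← 0.48·1.090 = 0.523
Arc 6: start y=0.000, vy=0.523 → t=0.107, apex=0.014, x_land=24.789, impact vy=-0.523
  bounce: vy ← 0.48·0.523 = 0.251

1 3.040 21.515 11.067
2 2.012 4.957 18.389
3 0.966 1.142 21.904
4 0.463 0.263 23.591
5 0.222 0.061 24.401
6 0.107 0.014 24.789
final: 24.789 0.251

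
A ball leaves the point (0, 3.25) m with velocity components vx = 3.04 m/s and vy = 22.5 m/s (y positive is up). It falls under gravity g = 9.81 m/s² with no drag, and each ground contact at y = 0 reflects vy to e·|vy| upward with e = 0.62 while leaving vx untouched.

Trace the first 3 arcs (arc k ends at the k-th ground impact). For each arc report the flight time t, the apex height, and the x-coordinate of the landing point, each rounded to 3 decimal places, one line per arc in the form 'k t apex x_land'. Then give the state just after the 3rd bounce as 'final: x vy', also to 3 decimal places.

Arc 1: start y=3.250, vy=22.500 → t=4.727, apex=29.053, x_land=14.371, impact vy=-23.875
  bounce: vy ← 0.62·23.875 = 14.802
Arc 2: start y=0.000, vy=14.802 → t=3.018, apex=11.168, x_land=23.545, impact vy=-14.802
  bounce: vy ← 0.62·14.802 = 9.178
Arc 3: start y=0.000, vy=9.178 → t=1.871, apex=4.293, x_land=29.233, impact vy=-9.178
  bounce: vy ← 0.62·9.178 = 5.690

1 4.727 29.053 14.371
2 3.018 11.168 23.545
3 1.871 4.293 29.233
final: 29.233 5.690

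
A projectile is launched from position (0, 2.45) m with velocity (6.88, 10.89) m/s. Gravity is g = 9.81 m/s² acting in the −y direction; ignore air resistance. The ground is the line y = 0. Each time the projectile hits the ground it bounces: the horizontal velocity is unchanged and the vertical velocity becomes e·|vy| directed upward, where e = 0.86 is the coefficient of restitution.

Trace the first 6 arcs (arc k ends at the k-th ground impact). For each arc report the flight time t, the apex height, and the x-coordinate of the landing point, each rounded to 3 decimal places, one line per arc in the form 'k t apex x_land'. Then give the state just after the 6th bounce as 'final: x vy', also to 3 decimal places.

Arc 1: start y=2.450, vy=10.890 → t=2.426, apex=8.494, x_land=16.691, impact vy=-12.910
  bounce: vy ← 0.86·12.910 = 11.102
Arc 2: start y=0.000, vy=11.102 → t=2.263, apex=6.282, x_land=32.264, impact vy=-11.102
  bounce: vy ← 0.86·11.102 = 9.548
Arc 3: start y=0.000, vy=9.548 → t=1.947, apex=4.647, x_land=45.657, impact vy=-9.548
  bounce: vy ← 0.86·9.548 = 8.211
Arc 4: start y=0.000, vy=8.211 → t=1.674, apex=3.437, x_land=57.174, impact vy=-8.211
  bounce: vy ← 0.86·8.211 = 7.062
Arc 5: start y=0.000, vy=7.062 → t=1.440, apex=2.542, x_land=67.079, impact vy=-7.062
  bounce: vy ← 0.86·7.062 = 6.073
Arc 6: start y=0.000, vy=6.073 → t=1.238, apex=1.880, x_land=75.598, impact vy=-6.073
  bounce: vy ← 0.86·6.073 = 5.223

1 2.426 8.494 16.691
2 2.263 6.282 32.264
3 1.947 4.647 45.657
4 1.674 3.437 57.174
5 1.440 2.542 67.079
6 1.238 1.880 75.598
final: 75.598 5.223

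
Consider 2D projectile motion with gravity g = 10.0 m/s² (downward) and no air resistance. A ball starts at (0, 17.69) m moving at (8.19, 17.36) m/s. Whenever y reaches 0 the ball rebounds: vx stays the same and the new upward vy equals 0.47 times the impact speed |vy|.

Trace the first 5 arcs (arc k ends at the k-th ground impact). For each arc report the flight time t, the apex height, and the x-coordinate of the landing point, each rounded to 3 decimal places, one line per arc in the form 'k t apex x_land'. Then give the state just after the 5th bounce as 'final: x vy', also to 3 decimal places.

Arc 1: start y=17.690, vy=17.360 → t=4.296, apex=32.758, x_land=35.181, impact vy=-25.596
  bounce: vy ← 0.47·25.596 = 12.030
Arc 2: start y=0.000, vy=12.030 → t=2.406, apex=7.236, x_land=54.887, impact vy=-12.030
  bounce: vy ← 0.47·12.030 = 5.654
Arc 3: start y=0.000, vy=5.654 → t=1.131, apex=1.599, x_land=64.148, impact vy=-5.654
  bounce: vy ← 0.47·5.654 = 2.657
Arc 4: start y=0.000, vy=2.657 → t=0.531, apex=0.353, x_land=68.501, impact vy=-2.657
  bounce: vy ← 0.47·2.657 = 1.249
Arc 5: start y=0.000, vy=1.249 → t=0.250, apex=0.078, x_land=70.547, impact vy=-1.249
  bounce: vy ← 0.47·1.249 = 0.587

1 4.296 32.758 35.181
2 2.406 7.236 54.887
3 1.131 1.599 64.148
4 0.531 0.353 68.501
5 0.250 0.078 70.547
final: 70.547 0.587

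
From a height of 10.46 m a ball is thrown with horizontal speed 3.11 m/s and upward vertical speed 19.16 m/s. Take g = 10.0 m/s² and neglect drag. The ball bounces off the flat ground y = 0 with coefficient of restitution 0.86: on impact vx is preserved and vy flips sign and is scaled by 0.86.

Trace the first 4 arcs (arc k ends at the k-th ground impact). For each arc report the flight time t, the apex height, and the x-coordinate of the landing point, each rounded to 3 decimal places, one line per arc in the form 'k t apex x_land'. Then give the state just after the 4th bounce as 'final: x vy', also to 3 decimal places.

Arc 1: start y=10.460, vy=19.160 → t=4.317, apex=28.815, x_land=13.425, impact vy=-24.006
  bounce: vy ← 0.86·24.006 = 20.645
Arc 2: start y=0.000, vy=20.645 → t=4.129, apex=21.312, x_land=26.266, impact vy=-20.645
  bounce: vy ← 0.86·20.645 = 17.755
Arc 3: start y=0.000, vy=17.755 → t=3.551, apex=15.762, x_land=37.310, impact vy=-17.755
  bounce: vy ← 0.86·17.755 = 15.269
Arc 4: start y=0.000, vy=15.269 → t=3.054, apex=11.658, x_land=46.807, impact vy=-15.269
  bounce: vy ← 0.86·15.269 = 13.132

1 4.317 28.815 13.425
2 4.129 21.312 26.266
3 3.551 15.762 37.310
4 3.054 11.658 46.807
final: 46.807 13.132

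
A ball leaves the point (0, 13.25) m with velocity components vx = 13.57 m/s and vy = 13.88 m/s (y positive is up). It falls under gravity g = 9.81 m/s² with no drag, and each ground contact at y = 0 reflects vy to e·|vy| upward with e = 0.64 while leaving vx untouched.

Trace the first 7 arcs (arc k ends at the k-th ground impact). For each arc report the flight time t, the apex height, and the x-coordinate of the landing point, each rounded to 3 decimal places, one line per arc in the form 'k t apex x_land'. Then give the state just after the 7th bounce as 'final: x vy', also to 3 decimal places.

Arc 1: start y=13.250, vy=13.880 → t=3.584, apex=23.069, x_land=48.629, impact vy=-21.275
  bounce: vy ← 0.64·21.275 = 13.616
Arc 2: start y=0.000, vy=13.616 → t=2.776, apex=9.449, x_land=86.298, impact vy=-13.616
  bounce: vy ← 0.64·13.616 = 8.714
Arc 3: start y=0.000, vy=8.714 → t=1.777, apex=3.870, x_land=110.407, impact vy=-8.714
  bounce: vy ← 0.64·8.714 = 5.577
Arc 4: start y=0.000, vy=5.577 → t=1.137, apex=1.585, x_land=125.836, impact vy=-5.577
  bounce: vy ← 0.64·5.577 = 3.569
Arc 5: start y=0.000, vy=3.569 → t=0.728, apex=0.649, x_land=135.711, impact vy=-3.569
  bounce: vy ← 0.64·3.569 = 2.284
Arc 6: start y=0.000, vy=2.284 → t=0.466, apex=0.266, x_land=142.031, impact vy=-2.284
  bounce: vy ← 0.64·2.284 = 1.462
Arc 7: start y=0.000, vy=1.462 → t=0.298, apex=0.109, x_land=146.075, impact vy=-1.462
  bounce: vy ← 0.64·1.462 = 0.936

1 3.584 23.069 48.629
2 2.776 9.449 86.298
3 1.777 3.870 110.407
4 1.137 1.585 125.836
5 0.728 0.649 135.711
6 0.466 0.266 142.031
7 0.298 0.109 146.075
final: 146.075 0.936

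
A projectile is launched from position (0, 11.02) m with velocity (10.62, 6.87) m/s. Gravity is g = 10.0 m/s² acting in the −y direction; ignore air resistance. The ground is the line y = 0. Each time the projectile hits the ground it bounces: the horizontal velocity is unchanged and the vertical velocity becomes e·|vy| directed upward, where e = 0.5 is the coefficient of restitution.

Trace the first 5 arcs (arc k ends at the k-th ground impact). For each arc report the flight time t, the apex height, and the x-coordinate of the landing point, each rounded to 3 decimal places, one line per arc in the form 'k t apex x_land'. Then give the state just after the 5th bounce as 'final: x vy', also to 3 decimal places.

1 2.323 13.380 24.669
2 1.636 3.345 42.041
3 0.818 0.836 50.727
4 0.409 0.209 55.071
5 0.204 0.052 57.242
final: 57.242 0.511

Arc 1: start y=11.020, vy=6.870 → t=2.323, apex=13.380, x_land=24.669, impact vy=-16.358
  bounce: vy ← 0.5·16.358 = 8.179
Arc 2: start y=0.000, vy=8.179 → t=1.636, apex=3.345, x_land=42.041, impact vy=-8.179
  bounce: vy ← 0.5·8.179 = 4.090
Arc 3: start y=0.000, vy=4.090 → t=0.818, apex=0.836, x_land=50.727, impact vy=-4.090
  bounce: vy ← 0.5·4.090 = 2.045
Arc 4: start y=0.000, vy=2.045 → t=0.409, apex=0.209, x_land=55.071, impact vy=-2.045
  bounce: vy ← 0.5·2.045 = 1.022
Arc 5: start y=0.000, vy=1.022 → t=0.204, apex=0.052, x_land=57.242, impact vy=-1.022
  bounce: vy ← 0.5·1.022 = 0.511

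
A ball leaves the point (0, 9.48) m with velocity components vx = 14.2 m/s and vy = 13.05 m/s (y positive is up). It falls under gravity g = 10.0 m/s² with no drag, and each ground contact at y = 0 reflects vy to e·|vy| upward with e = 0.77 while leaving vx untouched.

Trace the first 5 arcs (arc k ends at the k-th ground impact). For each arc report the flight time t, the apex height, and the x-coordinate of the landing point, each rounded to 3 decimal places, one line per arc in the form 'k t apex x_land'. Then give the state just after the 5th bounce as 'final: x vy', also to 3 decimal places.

1 3.202 17.995 45.470
2 2.922 10.669 86.956
3 2.250 6.326 118.900
4 1.732 3.751 143.497
5 1.334 2.224 162.437
final: 162.437 5.135

Arc 1: start y=9.480, vy=13.050 → t=3.202, apex=17.995, x_land=45.470, impact vy=-18.971
  bounce: vy ← 0.77·18.971 = 14.608
Arc 2: start y=0.000, vy=14.608 → t=2.922, apex=10.669, x_land=86.956, impact vy=-14.608
  bounce: vy ← 0.77·14.608 = 11.248
Arc 3: start y=0.000, vy=11.248 → t=2.250, apex=6.326, x_land=118.900, impact vy=-11.248
  bounce: vy ← 0.77·11.248 = 8.661
Arc 4: start y=0.000, vy=8.661 → t=1.732, apex=3.751, x_land=143.497, impact vy=-8.661
  bounce: vy ← 0.77·8.661 = 6.669
Arc 5: start y=0.000, vy=6.669 → t=1.334, apex=2.224, x_land=162.437, impact vy=-6.669
  bounce: vy ← 0.77·6.669 = 5.135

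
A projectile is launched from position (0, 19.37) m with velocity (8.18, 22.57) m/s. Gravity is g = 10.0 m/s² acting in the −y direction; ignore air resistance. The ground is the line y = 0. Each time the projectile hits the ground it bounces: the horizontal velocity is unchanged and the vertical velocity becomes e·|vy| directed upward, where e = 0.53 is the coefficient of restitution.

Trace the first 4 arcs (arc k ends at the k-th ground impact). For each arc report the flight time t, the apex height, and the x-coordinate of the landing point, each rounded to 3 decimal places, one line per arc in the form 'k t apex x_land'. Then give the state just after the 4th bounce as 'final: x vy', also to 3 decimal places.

Arc 1: start y=19.370, vy=22.570 → t=5.252, apex=44.840, x_land=42.959, impact vy=-29.947
  bounce: vy ← 0.53·29.947 = 15.872
Arc 2: start y=0.000, vy=15.872 → t=3.174, apex=12.596, x_land=68.925, impact vy=-15.872
  bounce: vy ← 0.53·15.872 = 8.412
Arc 3: start y=0.000, vy=8.412 → t=1.682, apex=3.538, x_land=82.687, impact vy=-8.412
  bounce: vy ← 0.53·8.412 = 4.458
Arc 4: start y=0.000, vy=4.458 → t=0.892, apex=0.994, x_land=89.981, impact vy=-4.458
  bounce: vy ← 0.53·4.458 = 2.363

1 5.252 44.840 42.959
2 3.174 12.596 68.925
3 1.682 3.538 82.687
4 0.892 0.994 89.981
final: 89.981 2.363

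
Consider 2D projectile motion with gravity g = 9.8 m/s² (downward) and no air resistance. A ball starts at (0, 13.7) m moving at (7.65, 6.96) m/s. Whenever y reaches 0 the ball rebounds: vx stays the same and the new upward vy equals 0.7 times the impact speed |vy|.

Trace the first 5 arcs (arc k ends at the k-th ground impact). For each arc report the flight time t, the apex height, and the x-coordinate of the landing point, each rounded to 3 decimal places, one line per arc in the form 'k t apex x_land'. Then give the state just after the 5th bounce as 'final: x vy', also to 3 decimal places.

1 2.527 16.172 19.331
2 2.543 7.924 38.787
3 1.780 3.883 52.407
4 1.246 1.903 61.941
5 0.872 0.932 68.614
final: 68.614 2.992

Arc 1: start y=13.700, vy=6.960 → t=2.527, apex=16.172, x_land=19.331, impact vy=-17.803
  bounce: vy ← 0.7·17.803 = 12.462
Arc 2: start y=0.000, vy=12.462 → t=2.543, apex=7.924, x_land=38.787, impact vy=-12.462
  bounce: vy ← 0.7·12.462 = 8.724
Arc 3: start y=0.000, vy=8.724 → t=1.780, apex=3.883, x_land=52.407, impact vy=-8.724
  bounce: vy ← 0.7·8.724 = 6.107
Arc 4: start y=0.000, vy=6.107 → t=1.246, apex=1.903, x_land=61.941, impact vy=-6.107
  bounce: vy ← 0.7·6.107 = 4.275
Arc 5: start y=0.000, vy=4.275 → t=0.872, apex=0.932, x_land=68.614, impact vy=-4.275
  bounce: vy ← 0.7·4.275 = 2.992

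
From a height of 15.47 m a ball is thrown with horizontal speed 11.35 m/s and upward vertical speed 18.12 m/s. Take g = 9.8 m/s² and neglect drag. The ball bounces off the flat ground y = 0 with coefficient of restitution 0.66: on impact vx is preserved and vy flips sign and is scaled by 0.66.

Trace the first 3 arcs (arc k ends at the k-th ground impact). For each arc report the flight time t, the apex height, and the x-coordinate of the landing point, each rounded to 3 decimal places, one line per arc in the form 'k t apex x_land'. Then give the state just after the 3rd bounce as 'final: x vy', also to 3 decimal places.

1 4.413 32.222 50.091
2 3.385 14.036 88.510
3 2.234 6.114 113.867
final: 113.867 7.225

Arc 1: start y=15.470, vy=18.120 → t=4.413, apex=32.222, x_land=50.091, impact vy=-25.131
  bounce: vy ← 0.66·25.131 = 16.586
Arc 2: start y=0.000, vy=16.586 → t=3.385, apex=14.036, x_land=88.510, impact vy=-16.586
  bounce: vy ← 0.66·16.586 = 10.947
Arc 3: start y=0.000, vy=10.947 → t=2.234, apex=6.114, x_land=113.867, impact vy=-10.947
  bounce: vy ← 0.66·10.947 = 7.225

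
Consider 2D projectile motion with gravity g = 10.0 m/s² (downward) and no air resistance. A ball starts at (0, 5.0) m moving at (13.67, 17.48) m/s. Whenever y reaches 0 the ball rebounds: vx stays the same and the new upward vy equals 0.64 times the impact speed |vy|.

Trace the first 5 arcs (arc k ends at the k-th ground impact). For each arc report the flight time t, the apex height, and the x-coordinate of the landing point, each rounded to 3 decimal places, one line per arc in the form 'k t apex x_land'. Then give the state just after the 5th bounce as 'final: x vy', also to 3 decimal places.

Arc 1: start y=5.000, vy=17.480 → t=3.762, apex=20.278, x_land=51.424, impact vy=-20.138
  bounce: vy ← 0.64·20.138 = 12.889
Arc 2: start y=0.000, vy=12.889 → t=2.578, apex=8.306, x_land=86.661, impact vy=-12.889
  bounce: vy ← 0.64·12.889 = 8.249
Arc 3: start y=0.000, vy=8.249 → t=1.650, apex=3.402, x_land=109.213, impact vy=-8.249
  bounce: vy ← 0.64·8.249 = 5.279
Arc 4: start y=0.000, vy=5.279 → t=1.056, apex=1.393, x_land=123.646, impact vy=-5.279
  bounce: vy ← 0.64·5.279 = 3.379
Arc 5: start y=0.000, vy=3.379 → t=0.676, apex=0.571, x_land=132.883, impact vy=-3.379
  bounce: vy ← 0.64·3.379 = 2.162

1 3.762 20.278 51.424
2 2.578 8.306 86.661
3 1.650 3.402 109.213
4 1.056 1.393 123.646
5 0.676 0.571 132.883
final: 132.883 2.162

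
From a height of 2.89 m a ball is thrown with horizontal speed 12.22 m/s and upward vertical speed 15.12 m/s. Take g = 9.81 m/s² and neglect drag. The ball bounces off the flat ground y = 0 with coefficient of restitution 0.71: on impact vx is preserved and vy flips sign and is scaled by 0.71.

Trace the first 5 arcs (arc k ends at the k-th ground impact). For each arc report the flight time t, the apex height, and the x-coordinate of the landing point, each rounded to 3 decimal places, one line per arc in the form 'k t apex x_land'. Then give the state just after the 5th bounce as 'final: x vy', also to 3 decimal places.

Arc 1: start y=2.890, vy=15.120 → t=3.263, apex=14.542, x_land=39.875, impact vy=-16.891
  bounce: vy ← 0.71·16.891 = 11.993
Arc 2: start y=0.000, vy=11.993 → t=2.445, apex=7.331, x_land=69.754, impact vy=-11.993
  bounce: vy ← 0.71·11.993 = 8.515
Arc 3: start y=0.000, vy=8.515 → t=1.736, apex=3.695, x_land=90.967, impact vy=-8.515
  bounce: vy ← 0.71·8.515 = 6.046
Arc 4: start y=0.000, vy=6.046 → t=1.233, apex=1.863, x_land=106.029, impact vy=-6.046
  bounce: vy ← 0.71·6.046 = 4.292
Arc 5: start y=0.000, vy=4.292 → t=0.875, apex=0.939, x_land=116.722, impact vy=-4.292
  bounce: vy ← 0.71·4.292 = 3.048

1 3.263 14.542 39.875
2 2.445 7.331 69.754
3 1.736 3.695 90.967
4 1.233 1.863 106.029
5 0.875 0.939 116.722
final: 116.722 3.048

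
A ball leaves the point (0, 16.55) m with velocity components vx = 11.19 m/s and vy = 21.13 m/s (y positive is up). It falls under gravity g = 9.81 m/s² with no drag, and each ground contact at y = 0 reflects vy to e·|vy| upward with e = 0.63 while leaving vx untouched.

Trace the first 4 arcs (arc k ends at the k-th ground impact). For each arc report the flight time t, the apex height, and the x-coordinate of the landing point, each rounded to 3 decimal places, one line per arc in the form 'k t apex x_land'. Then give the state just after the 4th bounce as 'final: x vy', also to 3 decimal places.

Arc 1: start y=16.550, vy=21.130 → t=4.985, apex=39.306, x_land=55.779, impact vy=-27.770
  bounce: vy ← 0.63·27.770 = 17.495
Arc 2: start y=0.000, vy=17.495 → t=3.567, apex=15.601, x_land=95.692, impact vy=-17.495
  bounce: vy ← 0.63·17.495 = 11.022
Arc 3: start y=0.000, vy=11.022 → t=2.247, apex=6.192, x_land=120.837, impact vy=-11.022
  bounce: vy ← 0.63·11.022 = 6.944
Arc 4: start y=0.000, vy=6.944 → t=1.416, apex=2.458, x_land=136.678, impact vy=-6.944
  bounce: vy ← 0.63·6.944 = 4.375

1 4.985 39.306 55.779
2 3.567 15.601 95.692
3 2.247 6.192 120.837
4 1.416 2.458 136.678
final: 136.678 4.375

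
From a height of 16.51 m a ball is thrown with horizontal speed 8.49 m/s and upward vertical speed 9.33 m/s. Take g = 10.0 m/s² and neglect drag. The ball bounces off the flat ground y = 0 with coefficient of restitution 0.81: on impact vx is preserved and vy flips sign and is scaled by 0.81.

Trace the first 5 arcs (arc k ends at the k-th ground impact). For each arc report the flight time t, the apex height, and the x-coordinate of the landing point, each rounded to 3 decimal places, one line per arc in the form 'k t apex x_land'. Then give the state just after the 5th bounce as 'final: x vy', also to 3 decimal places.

1 2.976 20.862 25.263
2 3.309 13.688 53.358
3 2.680 8.981 76.114
4 2.171 5.892 94.547
5 1.759 3.866 109.478
final: 109.478 7.122

Arc 1: start y=16.510, vy=9.330 → t=2.976, apex=20.862, x_land=25.263, impact vy=-20.427
  bounce: vy ← 0.81·20.427 = 16.546
Arc 2: start y=0.000, vy=16.546 → t=3.309, apex=13.688, x_land=53.358, impact vy=-16.546
  bounce: vy ← 0.81·16.546 = 13.402
Arc 3: start y=0.000, vy=13.402 → t=2.680, apex=8.981, x_land=76.114, impact vy=-13.402
  bounce: vy ← 0.81·13.402 = 10.856
Arc 4: start y=0.000, vy=10.856 → t=2.171, apex=5.892, x_land=94.547, impact vy=-10.856
  bounce: vy ← 0.81·10.856 = 8.793
Arc 5: start y=0.000, vy=8.793 → t=1.759, apex=3.866, x_land=109.478, impact vy=-8.793
  bounce: vy ← 0.81·8.793 = 7.122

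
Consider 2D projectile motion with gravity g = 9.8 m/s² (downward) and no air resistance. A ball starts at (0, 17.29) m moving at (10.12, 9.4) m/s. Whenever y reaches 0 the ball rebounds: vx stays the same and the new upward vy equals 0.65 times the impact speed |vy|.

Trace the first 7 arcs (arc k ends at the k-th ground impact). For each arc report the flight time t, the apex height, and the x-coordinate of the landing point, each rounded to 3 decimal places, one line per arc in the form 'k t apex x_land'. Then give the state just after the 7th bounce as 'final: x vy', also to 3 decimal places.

Arc 1: start y=17.290, vy=9.400 → t=3.068, apex=21.798, x_land=31.052, impact vy=-20.670
  bounce: vy ← 0.65·20.670 = 13.435
Arc 2: start y=0.000, vy=13.435 → t=2.742, apex=9.210, x_land=58.800, impact vy=-13.435
  bounce: vy ← 0.65·13.435 = 8.733
Arc 3: start y=0.000, vy=8.733 → t=1.782, apex=3.891, x_land=76.836, impact vy=-8.733
  bounce: vy ← 0.65·8.733 = 5.676
Arc 4: start y=0.000, vy=5.676 → t=1.158, apex=1.644, x_land=88.560, impact vy=-5.676
  bounce: vy ← 0.65·5.676 = 3.690
Arc 5: start y=0.000, vy=3.690 → t=0.753, apex=0.695, x_land=96.180, impact vy=-3.690
  bounce: vy ← 0.65·3.690 = 2.398
Arc 6: start y=0.000, vy=2.398 → t=0.489, apex=0.293, x_land=101.134, impact vy=-2.398
  bounce: vy ← 0.65·2.398 = 1.559
Arc 7: start y=0.000, vy=1.559 → t=0.318, apex=0.124, x_land=104.353, impact vy=-1.559
  bounce: vy ← 0.65·1.559 = 1.013

1 3.068 21.798 31.052
2 2.742 9.210 58.800
3 1.782 3.891 76.836
4 1.158 1.644 88.560
5 0.753 0.695 96.180
6 0.489 0.293 101.134
7 0.318 0.124 104.353
final: 104.353 1.013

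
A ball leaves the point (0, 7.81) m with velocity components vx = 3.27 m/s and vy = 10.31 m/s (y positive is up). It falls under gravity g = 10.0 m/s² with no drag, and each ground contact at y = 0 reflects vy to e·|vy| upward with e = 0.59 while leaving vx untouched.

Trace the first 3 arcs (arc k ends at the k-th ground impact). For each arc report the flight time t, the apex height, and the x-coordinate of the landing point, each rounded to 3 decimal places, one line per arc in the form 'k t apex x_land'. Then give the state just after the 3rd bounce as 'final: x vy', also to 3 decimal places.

Arc 1: start y=7.810, vy=10.310 → t=2.651, apex=13.125, x_land=8.669, impact vy=-16.202
  bounce: vy ← 0.59·16.202 = 9.559
Arc 2: start y=0.000, vy=9.559 → t=1.912, apex=4.569, x_land=14.921, impact vy=-9.559
  bounce: vy ← 0.59·9.559 = 5.640
Arc 3: start y=0.000, vy=5.640 → t=1.128, apex=1.590, x_land=18.609, impact vy=-5.640
  bounce: vy ← 0.59·5.640 = 3.327

1 2.651 13.125 8.669
2 1.912 4.569 14.921
3 1.128 1.590 18.609
final: 18.609 3.327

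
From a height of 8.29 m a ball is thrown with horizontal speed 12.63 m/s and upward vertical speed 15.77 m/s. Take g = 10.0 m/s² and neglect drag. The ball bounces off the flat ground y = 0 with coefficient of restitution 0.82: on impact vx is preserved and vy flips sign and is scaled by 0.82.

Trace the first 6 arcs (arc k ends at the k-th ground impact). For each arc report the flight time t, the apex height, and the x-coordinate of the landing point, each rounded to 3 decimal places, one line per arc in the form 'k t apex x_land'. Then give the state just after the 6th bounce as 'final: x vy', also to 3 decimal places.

1 3.613 20.725 45.631
2 3.339 13.935 87.801
3 2.738 9.370 122.381
4 2.245 6.300 150.736
5 1.841 4.236 173.987
6 1.510 2.849 193.053
final: 193.053 6.189

Arc 1: start y=8.290, vy=15.770 → t=3.613, apex=20.725, x_land=45.631, impact vy=-20.359
  bounce: vy ← 0.82·20.359 = 16.694
Arc 2: start y=0.000, vy=16.694 → t=3.339, apex=13.935, x_land=87.801, impact vy=-16.694
  bounce: vy ← 0.82·16.694 = 13.689
Arc 3: start y=0.000, vy=13.689 → t=2.738, apex=9.370, x_land=122.381, impact vy=-13.689
  bounce: vy ← 0.82·13.689 = 11.225
Arc 4: start y=0.000, vy=11.225 → t=2.245, apex=6.300, x_land=150.736, impact vy=-11.225
  bounce: vy ← 0.82·11.225 = 9.205
Arc 5: start y=0.000, vy=9.205 → t=1.841, apex=4.236, x_land=173.987, impact vy=-9.205
  bounce: vy ← 0.82·9.205 = 7.548
Arc 6: start y=0.000, vy=7.548 → t=1.510, apex=2.849, x_land=193.053, impact vy=-7.548
  bounce: vy ← 0.82·7.548 = 6.189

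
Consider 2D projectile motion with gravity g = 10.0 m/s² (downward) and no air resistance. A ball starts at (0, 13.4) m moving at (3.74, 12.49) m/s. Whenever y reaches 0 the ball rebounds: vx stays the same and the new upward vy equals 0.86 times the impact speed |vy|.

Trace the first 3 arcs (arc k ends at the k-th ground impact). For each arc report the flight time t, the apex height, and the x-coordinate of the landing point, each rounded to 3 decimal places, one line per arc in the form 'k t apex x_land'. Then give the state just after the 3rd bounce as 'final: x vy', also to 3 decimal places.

1 3.308 21.200 12.372
2 3.542 15.680 25.618
3 3.046 11.597 37.010
final: 37.010 13.097

Arc 1: start y=13.400, vy=12.490 → t=3.308, apex=21.200, x_land=12.372, impact vy=-20.591
  bounce: vy ← 0.86·20.591 = 17.708
Arc 2: start y=0.000, vy=17.708 → t=3.542, apex=15.680, x_land=25.618, impact vy=-17.708
  bounce: vy ← 0.86·17.708 = 15.229
Arc 3: start y=0.000, vy=15.229 → t=3.046, apex=11.597, x_land=37.010, impact vy=-15.229
  bounce: vy ← 0.86·15.229 = 13.097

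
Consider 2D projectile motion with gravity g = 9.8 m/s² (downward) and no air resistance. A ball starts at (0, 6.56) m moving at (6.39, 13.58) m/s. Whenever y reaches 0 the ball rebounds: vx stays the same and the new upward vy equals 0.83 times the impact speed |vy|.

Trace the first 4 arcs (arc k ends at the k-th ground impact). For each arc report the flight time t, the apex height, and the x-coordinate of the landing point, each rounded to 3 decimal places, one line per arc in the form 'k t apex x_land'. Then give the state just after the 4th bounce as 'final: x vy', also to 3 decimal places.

1 3.191 15.969 20.390
2 2.997 11.001 39.540
3 2.487 7.579 55.433
4 2.064 5.221 68.625
final: 68.625 8.396

Arc 1: start y=6.560, vy=13.580 → t=3.191, apex=15.969, x_land=20.390, impact vy=-17.692
  bounce: vy ← 0.83·17.692 = 14.684
Arc 2: start y=0.000, vy=14.684 → t=2.997, apex=11.001, x_land=39.540, impact vy=-14.684
  bounce: vy ← 0.83·14.684 = 12.188
Arc 3: start y=0.000, vy=12.188 → t=2.487, apex=7.579, x_land=55.433, impact vy=-12.188
  bounce: vy ← 0.83·12.188 = 10.116
Arc 4: start y=0.000, vy=10.116 → t=2.064, apex=5.221, x_land=68.625, impact vy=-10.116
  bounce: vy ← 0.83·10.116 = 8.396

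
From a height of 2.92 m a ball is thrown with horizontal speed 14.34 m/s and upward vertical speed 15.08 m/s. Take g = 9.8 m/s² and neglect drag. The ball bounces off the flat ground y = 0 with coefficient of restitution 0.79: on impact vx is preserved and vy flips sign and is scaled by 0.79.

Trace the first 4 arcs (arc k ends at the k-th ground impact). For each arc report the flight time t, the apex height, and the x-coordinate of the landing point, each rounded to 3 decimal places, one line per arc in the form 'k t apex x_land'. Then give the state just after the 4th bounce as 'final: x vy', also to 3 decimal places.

1 3.260 14.522 46.753
2 2.720 9.063 85.759
3 2.149 5.656 116.573
4 1.698 3.530 140.917
final: 140.917 6.571

Arc 1: start y=2.920, vy=15.080 → t=3.260, apex=14.522, x_land=46.753, impact vy=-16.871
  bounce: vy ← 0.79·16.871 = 13.328
Arc 2: start y=0.000, vy=13.328 → t=2.720, apex=9.063, x_land=85.759, impact vy=-13.328
  bounce: vy ← 0.79·13.328 = 10.529
Arc 3: start y=0.000, vy=10.529 → t=2.149, apex=5.656, x_land=116.573, impact vy=-10.529
  bounce: vy ← 0.79·10.529 = 8.318
Arc 4: start y=0.000, vy=8.318 → t=1.698, apex=3.530, x_land=140.917, impact vy=-8.318
  bounce: vy ← 0.79·8.318 = 6.571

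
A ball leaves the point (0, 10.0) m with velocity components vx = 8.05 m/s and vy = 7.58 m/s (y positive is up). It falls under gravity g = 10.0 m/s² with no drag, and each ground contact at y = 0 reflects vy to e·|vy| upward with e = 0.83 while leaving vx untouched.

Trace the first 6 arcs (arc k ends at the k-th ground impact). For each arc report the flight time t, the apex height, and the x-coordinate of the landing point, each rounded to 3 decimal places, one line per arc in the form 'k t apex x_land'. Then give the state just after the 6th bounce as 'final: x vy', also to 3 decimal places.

Arc 1: start y=10.000, vy=7.580 → t=2.363, apex=12.873, x_land=19.018, impact vy=-16.045
  bounce: vy ← 0.83·16.045 = 13.318
Arc 2: start y=0.000, vy=13.318 → t=2.664, apex=8.868, x_land=40.460, impact vy=-13.318
  bounce: vy ← 0.83·13.318 = 11.054
Arc 3: start y=0.000, vy=11.054 → t=2.211, apex=6.109, x_land=58.256, impact vy=-11.054
  bounce: vy ← 0.83·11.054 = 9.175
Arc 4: start y=0.000, vy=9.175 → t=1.835, apex=4.209, x_land=73.028, impact vy=-9.175
  bounce: vy ← 0.83·9.175 = 7.615
Arc 5: start y=0.000, vy=7.615 → t=1.523, apex=2.899, x_land=85.288, impact vy=-7.615
  bounce: vy ← 0.83·7.615 = 6.320
Arc 6: start y=0.000, vy=6.320 → t=1.264, apex=1.997, x_land=95.463, impact vy=-6.320
  bounce: vy ← 0.83·6.320 = 5.246

1 2.363 12.873 19.018
2 2.664 8.868 40.460
3 2.211 6.109 58.256
4 1.835 4.209 73.028
5 1.523 2.899 85.288
6 1.264 1.997 95.463
final: 95.463 5.246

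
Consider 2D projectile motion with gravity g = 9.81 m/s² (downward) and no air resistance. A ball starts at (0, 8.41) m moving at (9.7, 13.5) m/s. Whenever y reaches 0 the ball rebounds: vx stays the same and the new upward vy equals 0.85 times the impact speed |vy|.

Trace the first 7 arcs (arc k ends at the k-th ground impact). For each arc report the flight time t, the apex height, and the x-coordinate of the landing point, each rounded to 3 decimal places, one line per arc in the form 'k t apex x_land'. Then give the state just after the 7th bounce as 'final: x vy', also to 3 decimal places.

1 3.276 17.699 31.774
2 3.229 12.788 63.098
3 2.745 9.239 89.724
4 2.333 6.675 112.355
5 1.983 4.823 131.592
6 1.686 3.484 147.943
7 1.433 2.518 161.842
final: 161.842 5.974

Arc 1: start y=8.410, vy=13.500 → t=3.276, apex=17.699, x_land=31.774, impact vy=-18.635
  bounce: vy ← 0.85·18.635 = 15.840
Arc 2: start y=0.000, vy=15.840 → t=3.229, apex=12.788, x_land=63.098, impact vy=-15.840
  bounce: vy ← 0.85·15.840 = 13.464
Arc 3: start y=0.000, vy=13.464 → t=2.745, apex=9.239, x_land=89.724, impact vy=-13.464
  bounce: vy ← 0.85·13.464 = 11.444
Arc 4: start y=0.000, vy=11.444 → t=2.333, apex=6.675, x_land=112.355, impact vy=-11.444
  bounce: vy ← 0.85·11.444 = 9.727
Arc 5: start y=0.000, vy=9.727 → t=1.983, apex=4.823, x_land=131.592, impact vy=-9.727
  bounce: vy ← 0.85·9.727 = 8.268
Arc 6: start y=0.000, vy=8.268 → t=1.686, apex=3.484, x_land=147.943, impact vy=-8.268
  bounce: vy ← 0.85·8.268 = 7.028
Arc 7: start y=0.000, vy=7.028 → t=1.433, apex=2.518, x_land=161.842, impact vy=-7.028
  bounce: vy ← 0.85·7.028 = 5.974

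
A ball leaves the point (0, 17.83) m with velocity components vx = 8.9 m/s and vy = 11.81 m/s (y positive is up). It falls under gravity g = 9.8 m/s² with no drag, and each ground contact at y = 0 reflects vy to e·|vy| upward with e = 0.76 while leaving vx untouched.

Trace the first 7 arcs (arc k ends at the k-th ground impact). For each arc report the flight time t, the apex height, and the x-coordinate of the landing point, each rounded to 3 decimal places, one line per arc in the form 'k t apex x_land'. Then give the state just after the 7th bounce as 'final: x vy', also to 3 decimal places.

Arc 1: start y=17.830, vy=11.810 → t=3.461, apex=24.946, x_land=30.807, impact vy=-22.112
  bounce: vy ← 0.76·22.112 = 16.805
Arc 2: start y=0.000, vy=16.805 → t=3.430, apex=14.409, x_land=61.330, impact vy=-16.805
  bounce: vy ← 0.76·16.805 = 12.772
Arc 3: start y=0.000, vy=12.772 → t=2.607, apex=8.323, x_land=84.528, impact vy=-12.772
  bounce: vy ← 0.76·12.772 = 9.707
Arc 4: start y=0.000, vy=9.707 → t=1.981, apex=4.807, x_land=102.159, impact vy=-9.707
  bounce: vy ← 0.76·9.707 = 7.377
Arc 5: start y=0.000, vy=7.377 → t=1.506, apex=2.777, x_land=115.558, impact vy=-7.377
  bounce: vy ← 0.76·7.377 = 5.607
Arc 6: start y=0.000, vy=5.607 → t=1.144, apex=1.604, x_land=125.742, impact vy=-5.607
  bounce: vy ← 0.76·5.607 = 4.261
Arc 7: start y=0.000, vy=4.261 → t=0.870, apex=0.926, x_land=133.481, impact vy=-4.261
  bounce: vy ← 0.76·4.261 = 3.238

1 3.461 24.946 30.807
2 3.430 14.409 61.330
3 2.607 8.323 84.528
4 1.981 4.807 102.159
5 1.506 2.777 115.558
6 1.144 1.604 125.742
7 0.870 0.926 133.481
final: 133.481 3.238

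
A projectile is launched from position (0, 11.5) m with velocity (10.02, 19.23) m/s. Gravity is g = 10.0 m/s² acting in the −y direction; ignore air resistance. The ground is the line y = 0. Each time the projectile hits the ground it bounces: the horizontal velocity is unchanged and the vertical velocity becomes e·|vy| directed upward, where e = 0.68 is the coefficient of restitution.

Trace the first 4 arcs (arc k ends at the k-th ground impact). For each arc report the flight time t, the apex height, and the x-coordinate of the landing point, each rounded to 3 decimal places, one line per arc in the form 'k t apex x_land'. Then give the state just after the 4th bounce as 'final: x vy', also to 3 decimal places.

1 4.372 29.990 43.808
2 3.331 13.867 77.182
3 2.265 6.412 99.876
4 1.540 2.965 115.308
final: 115.308 5.236

Arc 1: start y=11.500, vy=19.230 → t=4.372, apex=29.990, x_land=43.808, impact vy=-24.491
  bounce: vy ← 0.68·24.491 = 16.654
Arc 2: start y=0.000, vy=16.654 → t=3.331, apex=13.867, x_land=77.182, impact vy=-16.654
  bounce: vy ← 0.68·16.654 = 11.324
Arc 3: start y=0.000, vy=11.324 → t=2.265, apex=6.412, x_land=99.876, impact vy=-11.324
  bounce: vy ← 0.68·11.324 = 7.701
Arc 4: start y=0.000, vy=7.701 → t=1.540, apex=2.965, x_land=115.308, impact vy=-7.701
  bounce: vy ← 0.68·7.701 = 5.236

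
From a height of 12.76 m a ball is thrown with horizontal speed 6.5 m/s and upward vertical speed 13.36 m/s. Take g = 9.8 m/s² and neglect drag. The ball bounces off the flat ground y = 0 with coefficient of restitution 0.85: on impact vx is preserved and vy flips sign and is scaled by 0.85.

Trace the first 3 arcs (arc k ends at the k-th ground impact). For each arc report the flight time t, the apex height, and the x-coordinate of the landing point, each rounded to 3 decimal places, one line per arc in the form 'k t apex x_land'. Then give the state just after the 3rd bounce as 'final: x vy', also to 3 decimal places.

1 3.476 21.867 22.592
2 3.591 15.799 45.935
3 3.053 11.415 65.777
final: 65.777 12.714

Arc 1: start y=12.760, vy=13.360 → t=3.476, apex=21.867, x_land=22.592, impact vy=-20.702
  bounce: vy ← 0.85·20.702 = 17.597
Arc 2: start y=0.000, vy=17.597 → t=3.591, apex=15.799, x_land=45.935, impact vy=-17.597
  bounce: vy ← 0.85·17.597 = 14.957
Arc 3: start y=0.000, vy=14.957 → t=3.053, apex=11.415, x_land=65.777, impact vy=-14.957
  bounce: vy ← 0.85·14.957 = 12.714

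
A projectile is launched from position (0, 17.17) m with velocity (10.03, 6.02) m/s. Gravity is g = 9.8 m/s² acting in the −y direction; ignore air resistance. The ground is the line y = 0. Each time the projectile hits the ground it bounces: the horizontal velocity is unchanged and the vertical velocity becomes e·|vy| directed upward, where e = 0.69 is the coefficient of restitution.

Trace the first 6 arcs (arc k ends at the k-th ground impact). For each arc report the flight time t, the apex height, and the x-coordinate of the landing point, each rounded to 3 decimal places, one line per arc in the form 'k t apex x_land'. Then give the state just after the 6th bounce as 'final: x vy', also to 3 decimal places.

1 2.584 19.019 25.922
2 2.719 9.055 53.191
3 1.876 4.311 72.007
4 1.294 2.052 84.990
5 0.893 0.977 93.948
6 0.616 0.465 100.129
final: 100.129 2.084

Arc 1: start y=17.170, vy=6.020 → t=2.584, apex=19.019, x_land=25.922, impact vy=-19.307
  bounce: vy ← 0.69·19.307 = 13.322
Arc 2: start y=0.000, vy=13.322 → t=2.719, apex=9.055, x_land=53.191, impact vy=-13.322
  bounce: vy ← 0.69·13.322 = 9.192
Arc 3: start y=0.000, vy=9.192 → t=1.876, apex=4.311, x_land=72.007, impact vy=-9.192
  bounce: vy ← 0.69·9.192 = 6.343
Arc 4: start y=0.000, vy=6.343 → t=1.294, apex=2.052, x_land=84.990, impact vy=-6.343
  bounce: vy ← 0.69·6.343 = 4.376
Arc 5: start y=0.000, vy=4.376 → t=0.893, apex=0.977, x_land=93.948, impact vy=-4.376
  bounce: vy ← 0.69·4.376 = 3.020
Arc 6: start y=0.000, vy=3.020 → t=0.616, apex=0.465, x_land=100.129, impact vy=-3.020
  bounce: vy ← 0.69·3.020 = 2.084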